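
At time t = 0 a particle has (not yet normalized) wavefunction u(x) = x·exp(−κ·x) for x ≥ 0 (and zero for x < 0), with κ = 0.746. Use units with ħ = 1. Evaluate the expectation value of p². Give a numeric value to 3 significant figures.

0.557

p² u = −ħ² d²u/dx²; ⟨p²⟩ = −ħ² ∫ u*·u'' dx / ∫|u|² dx.
Differentiate x·exp(−κ·x) with the product rule; every integrand then reduces to terms xʲ·e^(−2κx) on [0, ∞), with ∫₀^∞ xʲ·e^(−2κx) dx = j!/(2κ)^(j+1).
State is unnormalized: ∫|u|² dx = 0.60218, and ∫u*·(−ħ² u'') dx = 0.33512, so ⟨p²⟩ = 0.33512 / 0.60218.
⟨p²⟩ = 0.55652.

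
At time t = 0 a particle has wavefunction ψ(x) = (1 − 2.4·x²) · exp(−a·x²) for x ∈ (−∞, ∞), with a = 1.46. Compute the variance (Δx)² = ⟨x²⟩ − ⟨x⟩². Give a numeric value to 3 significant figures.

Compute ⟨x⟩ and ⟨x²⟩ separately, then (Δx)² = ⟨x²⟩ − ⟨x⟩².
Expand each integrand as polynomial × e^(−2ax²) and use ∫x^(2j)·e^(−2ax²) dx = (2j−1)!!/(4a)^j · √(π/(2a)), odd powers → 0; here √(π/(2a)) = 1.0373.
Normalization: ∫|ψ|² dx = 0.71025.
⟨x⟩ = 0.0000 and ⟨x²⟩ = 0.26696.
(Δx)² = 0.26696 − (0.0000)² = 0.26696.

0.267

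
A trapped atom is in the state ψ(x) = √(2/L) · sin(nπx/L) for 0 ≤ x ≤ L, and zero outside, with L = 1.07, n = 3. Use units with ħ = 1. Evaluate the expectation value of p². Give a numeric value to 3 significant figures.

p² ψ = −ħ² d²ψ/dx²; ⟨p²⟩ = −ħ² ∫ ψ*·ψ'' dx.
d/dx sin(nπx/L) = (nπ/L)·cos(nπx/L) and d²/dx² sin(nπx/L) = −(nπ/L)²·sin(nπx/L); on 0 ≤ x ≤ L, ∫sin²(nπx/L) dx = L/2 and ∫sin(nπx/L)·cos(nπx/L) dx = 0.
⟨p²⟩ = 77.584.

77.6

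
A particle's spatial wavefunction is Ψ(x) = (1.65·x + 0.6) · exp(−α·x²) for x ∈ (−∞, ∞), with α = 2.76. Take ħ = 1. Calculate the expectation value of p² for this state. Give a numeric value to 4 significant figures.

5.004

p² Ψ = −ħ² d²Ψ/dx²; ⟨p²⟩ = −ħ² ∫ Ψ*·Ψ'' dx / ∫|Ψ|² dx.
Expand each integrand as polynomial × e^(−2αx²) and use ∫x^(2j)·e^(−2αx²) dx = (2j−1)!!/(4α)^j · √(π/(2α)), odd powers → 0; here √(π/(2α)) = 0.75441. Differentiate with the product rule, d/dx e^(−αx²) = −2αx·e^(−αx²).
State is unnormalized: ∫|Ψ|² dx = 0.45763, and ∫Ψ*·(−ħ² Ψ'') dx = 2.2900, so ⟨p²⟩ = 2.2900 / 0.45763.
⟨p²⟩ = 5.0041.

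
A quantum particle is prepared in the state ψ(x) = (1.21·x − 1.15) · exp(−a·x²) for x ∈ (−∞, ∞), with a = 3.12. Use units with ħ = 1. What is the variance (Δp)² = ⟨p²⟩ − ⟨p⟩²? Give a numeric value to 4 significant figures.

Compute ⟨p⟩ and ⟨p²⟩ separately; (Δp)² = ⟨p²⟩ − ⟨p⟩².
Expand each integrand as polynomial × e^(−2ax²) and use ∫x^(2j)·e^(−2ax²) dx = (2j−1)!!/(4a)^j · √(π/(2a)), odd powers → 0; here √(π/(2a)) = 0.70955. Differentiate with the product rule, d/dx e^(−ax²) = −2ax·e^(−ax²).
Normalization: ∫|ψ|² dx = 1.0216.
⟨p⟩ = 0.0000 and ⟨p²⟩ = 3.6284.
(Δp)² = 3.6284 − (0.0000)² = 3.6284.

3.628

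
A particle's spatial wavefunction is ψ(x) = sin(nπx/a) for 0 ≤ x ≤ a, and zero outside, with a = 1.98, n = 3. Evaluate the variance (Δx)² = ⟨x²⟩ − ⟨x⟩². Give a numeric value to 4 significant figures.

0.3046

Compute ⟨x⟩ and ⟨x²⟩ separately, then (Δx)² = ⟨x²⟩ − ⟨x⟩².
With sin²θ = (1 − cos2θ)/2 on 0 ≤ x ≤ a: ∫sin²(nπx/a) dx = a/2, ∫x·sin²(nπx/a) dx = a²/4, ∫x²·sin²(nπx/a) dx = a³·(1/6 − 1/(4n²π²)); higher powers xᵏ the same way, integrating xᵏ·cos(2nπx/a) by parts.
Normalization: ∫|ψ|² dx = 0.99000.
⟨x⟩ = 0.99000 and ⟨x²⟩ = 1.2847.
(Δx)² = 1.2847 − (0.99000)² = 0.30463.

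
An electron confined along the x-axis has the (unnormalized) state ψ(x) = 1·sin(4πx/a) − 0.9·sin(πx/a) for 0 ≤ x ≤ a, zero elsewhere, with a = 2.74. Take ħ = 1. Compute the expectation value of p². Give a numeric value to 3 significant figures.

12.2

p² ψ = −ħ² d²ψ/dx²; ⟨p²⟩ = −ħ² ∫ ψ*·ψ'' dx / ∫|ψ|² dx.
d²/dx² sin(jπx/a) = −(jπ/a)²·sin(jπx/a); on 0 ≤ x ≤ a, ∫sin²(jπx/a) dx = a/2 and ∫sin(jπx/a)·sin(lπx/a) dx = 0 for j ≠ l, so only diagonal terms survive in ∫|ψ|² and ∫ψ·ψ″; ∫ψ·ψ′ dx = [ψ²/2] between the walls = 0.
State is unnormalized: ∫|ψ|² dx = 2.4797, and ∫ψ*·(−ħ² ψ'') dx = 30.275, so ⟨p²⟩ = 30.275 / 2.4797.
⟨p²⟩ = 12.209.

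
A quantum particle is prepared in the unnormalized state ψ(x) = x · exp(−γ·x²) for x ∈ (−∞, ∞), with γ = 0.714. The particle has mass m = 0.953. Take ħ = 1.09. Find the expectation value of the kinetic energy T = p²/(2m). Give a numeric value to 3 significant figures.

1.34

T = −(ħ²/2m) d²/dx², so ⟨T⟩ = −(ħ²/2m) ∫ ψ*·ψ'' dx / ∫|ψ|² dx; with m = 0.953.
Expand each integrand as polynomial × e^(−2γx²) and use ∫x^(2j)·e^(−2γx²) dx = (2j−1)!!/(4γ)^j · √(π/(2γ)), odd powers → 0; here √(π/(2γ)) = 1.4832. Differentiate with the product rule, d/dx e^(−γx²) = −2γx·e^(−γx²).
State is unnormalized: ∫|ψ|² dx = 0.51934, and ∫ψ*·(−ħ²/2m · ψ'') dx = 0.69343, so ⟨T⟩ = 0.69343 / 0.51934.
⟨T⟩ = 1.3352.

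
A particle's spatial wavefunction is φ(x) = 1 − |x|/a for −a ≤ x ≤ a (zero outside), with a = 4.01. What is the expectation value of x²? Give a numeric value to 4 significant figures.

1.608

⟨x²⟩ = ∫ x²·|φ|² dx / ∫|φ|² dx (integrals over the domain).
φ is even, so ∫ over [−a, a] = 2∫₀ᵃ with φ = 1 − x/a there: ∫₀ᵃ (1 − x/a)² dx = a/3, ∫₀ᵃ x²(1 − x/a)² dx = a³/30, ∫₀ᵃ x⁴(1 − x/a)² dx = a⁵/105.
State is unnormalized: ∫|φ|² dx = 2.6733, and ∫φ*·x²·φ dx = 4.2987, so ⟨x²⟩ = 4.2987 / 2.6733.
⟨x²⟩ = 1.6080.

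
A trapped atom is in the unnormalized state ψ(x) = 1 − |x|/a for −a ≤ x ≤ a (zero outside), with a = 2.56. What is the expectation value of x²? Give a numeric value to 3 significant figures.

0.655

⟨x²⟩ = ∫ x²·|ψ|² dx / ∫|ψ|² dx (integrals over the domain).
ψ is even, so ∫ over [−a, a] = 2∫₀ᵃ with ψ = 1 − x/a there: ∫₀ᵃ (1 − x/a)² dx = a/3, ∫₀ᵃ x²(1 − x/a)² dx = a³/30, ∫₀ᵃ x⁴(1 − x/a)² dx = a⁵/105.
State is unnormalized: ∫|ψ|² dx = 1.7067, and ∫ψ*·x²·ψ dx = 1.1185, so ⟨x²⟩ = 1.1185 / 1.7067.
⟨x²⟩ = 0.65536.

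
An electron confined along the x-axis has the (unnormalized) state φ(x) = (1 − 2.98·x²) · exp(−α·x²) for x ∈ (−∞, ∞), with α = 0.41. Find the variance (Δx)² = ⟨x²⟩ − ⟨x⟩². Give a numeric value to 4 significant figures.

Compute ⟨x⟩ and ⟨x²⟩ separately, then (Δx)² = ⟨x²⟩ − ⟨x⟩².
Expand each integrand as polynomial × e^(−2αx²) and use ∫x^(2j)·e^(−2αx²) dx = (2j−1)!!/(4α)^j · √(π/(2α)), odd powers → 0; here √(π/(2α)) = 1.9573.
Normalization: ∫|φ|² dx = 14.232.
⟨x⟩ = 0.0000 and ⟨x²⟩ = 3.3229.
(Δx)² = 3.3229 − (0.0000)² = 3.3229.

3.323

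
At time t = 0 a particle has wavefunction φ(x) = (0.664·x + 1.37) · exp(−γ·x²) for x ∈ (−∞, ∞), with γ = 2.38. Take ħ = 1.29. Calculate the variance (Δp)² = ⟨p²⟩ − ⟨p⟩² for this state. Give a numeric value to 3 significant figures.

4.15

Compute ⟨p⟩ and ⟨p²⟩ separately; (Δp)² = ⟨p²⟩ − ⟨p⟩².
Expand each integrand as polynomial × e^(−2γx²) and use ∫x^(2j)·e^(−2γx²) dx = (2j−1)!!/(4γ)^j · √(π/(2γ)), odd powers → 0; here √(π/(2γ)) = 0.81240. Differentiate with the product rule, d/dx e^(−γx²) = −2γx·e^(−γx²).
Normalization: ∫|φ|² dx = 1.5624.
⟨p⟩ = 0.0000 and ⟨p²⟩ = 4.1513.
(Δp)² = 4.1513 − (0.0000)² = 4.1513.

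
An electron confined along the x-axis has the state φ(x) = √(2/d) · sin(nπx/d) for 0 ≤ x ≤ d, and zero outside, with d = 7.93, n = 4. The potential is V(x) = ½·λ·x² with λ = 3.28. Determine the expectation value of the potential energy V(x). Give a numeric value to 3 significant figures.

⟨V⟩ = ∫ V(x)·|φ|² dx.
With sin²θ = (1 − cos2θ)/2 on 0 ≤ x ≤ d: ∫sin²(nπx/d) dx = d/2, ∫x·sin²(nπx/d) dx = d²/4, ∫x²·sin²(nπx/d) dx = d³·(1/6 − 1/(4n²π²)); higher powers xᵏ the same way, integrating xᵏ·cos(2nπx/d) by parts.
⟨V⟩ = 34.051.

34.1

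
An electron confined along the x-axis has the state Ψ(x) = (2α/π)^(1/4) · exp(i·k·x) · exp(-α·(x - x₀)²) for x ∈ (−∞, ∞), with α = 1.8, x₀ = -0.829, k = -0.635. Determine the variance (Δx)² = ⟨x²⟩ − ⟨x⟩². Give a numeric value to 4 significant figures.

0.1389

Compute ⟨x⟩ and ⟨x²⟩ separately, then (Δx)² = ⟨x²⟩ − ⟨x⟩².
Gaussian moments (u = x − x₀): ∫u^(2j)·e^(−2αu²) du = (2j−1)!!/(4α)^j · √(π/(2α)), odd powers integrate to 0; here √(π/(2α)) = 0.93417.
⟨x⟩ = -0.82900 and ⟨x²⟩ = 0.82613.
(Δx)² = 0.82613 − (-0.82900)² = 0.13889.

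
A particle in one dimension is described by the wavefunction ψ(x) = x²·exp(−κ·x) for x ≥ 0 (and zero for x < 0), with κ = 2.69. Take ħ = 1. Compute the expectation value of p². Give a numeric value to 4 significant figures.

2.412

p² ψ = −ħ² d²ψ/dx²; ⟨p²⟩ = −ħ² ∫ ψ*·ψ'' dx / ∫|ψ|² dx.
Differentiate x²·exp(−κ·x) with the product rule; every integrand then reduces to terms xʲ·e^(−2κx) on [0, ∞), with ∫₀^∞ xʲ·e^(−2κx) dx = j!/(2κ)^(j+1).
State is unnormalized: ∫|ψ|² dx = 0.0053248, and ∫ψ*·(−ħ² ψ'') dx = 0.012843, so ⟨p²⟩ = 0.012843 / 0.0053248.
⟨p²⟩ = 2.4120.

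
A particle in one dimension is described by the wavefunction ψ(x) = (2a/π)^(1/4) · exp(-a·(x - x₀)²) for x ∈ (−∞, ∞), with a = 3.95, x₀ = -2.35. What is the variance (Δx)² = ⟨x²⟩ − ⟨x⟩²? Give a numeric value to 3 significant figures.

0.0633

Compute ⟨x⟩ and ⟨x²⟩ separately, then (Δx)² = ⟨x²⟩ − ⟨x⟩².
Gaussian moments (u = x − x₀): ∫u^(2j)·e^(−2au²) du = (2j−1)!!/(4a)^j · √(π/(2a)), odd powers integrate to 0; here √(π/(2a)) = 0.63061.
⟨x⟩ = -2.3500 and ⟨x²⟩ = 5.5858.
(Δx)² = 5.5858 − (-2.3500)² = 0.063291.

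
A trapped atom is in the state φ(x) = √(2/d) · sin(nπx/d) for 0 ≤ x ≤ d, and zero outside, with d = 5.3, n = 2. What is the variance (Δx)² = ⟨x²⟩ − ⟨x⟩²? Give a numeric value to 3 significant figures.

1.99

Compute ⟨x⟩ and ⟨x²⟩ separately, then (Δx)² = ⟨x²⟩ − ⟨x⟩².
With sin²θ = (1 − cos2θ)/2 on 0 ≤ x ≤ d: ∫sin²(nπx/d) dx = d/2, ∫x·sin²(nπx/d) dx = d²/4, ∫x²·sin²(nπx/d) dx = d³·(1/6 − 1/(4n²π²)); higher powers xᵏ the same way, integrating xᵏ·cos(2nπx/d) by parts.
⟨x⟩ = 2.6500 and ⟨x²⟩ = 9.0076.
(Δx)² = 9.0076 − (2.6500)² = 1.9851.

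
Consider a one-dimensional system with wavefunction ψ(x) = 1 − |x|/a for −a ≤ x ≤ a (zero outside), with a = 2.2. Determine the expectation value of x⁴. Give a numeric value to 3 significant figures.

⟨x⁴⟩ = ∫ x⁴·|ψ|² dx / ∫|ψ|² dx (integrals over the domain).
ψ is even, so ∫ over [−a, a] = 2∫₀ᵃ with ψ = 1 − x/a there: ∫₀ᵃ (1 − x/a)² dx = a/3, ∫₀ᵃ x²(1 − x/a)² dx = a³/30, ∫₀ᵃ x⁴(1 − x/a)² dx = a⁵/105.
State is unnormalized: ∫|ψ|² dx = 1.4667, and ∫ψ*·x⁴·ψ dx = 0.98164, so ⟨x⁴⟩ = 0.98164 / 1.4667.
⟨x⁴⟩ = 0.66930.

0.669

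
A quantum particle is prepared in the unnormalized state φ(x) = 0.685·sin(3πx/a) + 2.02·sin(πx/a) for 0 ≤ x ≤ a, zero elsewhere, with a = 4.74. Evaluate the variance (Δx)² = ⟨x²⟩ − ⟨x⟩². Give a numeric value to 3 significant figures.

Compute ⟨x⟩ and ⟨x²⟩ separately, then (Δx)² = ⟨x²⟩ − ⟨x⟩².
On 0 ≤ x ≤ a (j ≠ l): ∫sin²(jπx/a) dx = a/2, ∫sin(jπx/a)·sin(lπx/a) dx = 0; diagonal moments ∫x·sin²(jπx/a) dx = a²/4, ∫x²·sin²(jπx/a) dx = a³·(1/6 − 1/(4j²π²)); cross terms ∫x·sin(jπx/a)·sin(lπx/a) dx = 0 for j + l even and −4jla²/(π²(j² − l²)²) for j + l odd, ∫x²·sin(jπx/a)·sin(lπx/a) dx = (−1)^(j+l)·4jla³/(π²(j² − l²)²); higher powers the same way via product-to-sum and parts.
Normalization: ∫|φ|² dx = 10.783.
⟨x⟩ = 2.3700 and ⟨x²⟩ = 6.9746.
(Δx)² = 6.9746 − (2.3700)² = 1.3577.

1.36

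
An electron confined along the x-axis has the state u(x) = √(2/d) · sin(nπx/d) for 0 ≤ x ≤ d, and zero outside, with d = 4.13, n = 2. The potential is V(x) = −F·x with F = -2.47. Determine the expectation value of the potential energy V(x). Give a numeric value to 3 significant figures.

⟨V⟩ = ∫ V(x)·|u|² dx.
With sin²θ = (1 − cos2θ)/2 on 0 ≤ x ≤ d: ∫sin²(nπx/d) dx = d/2, ∫x·sin²(nπx/d) dx = d²/4, ∫x²·sin²(nπx/d) dx = d³·(1/6 − 1/(4n²π²)); higher powers xᵏ the same way, integrating xᵏ·cos(2nπx/d) by parts.
⟨V⟩ = 5.1006.

5.10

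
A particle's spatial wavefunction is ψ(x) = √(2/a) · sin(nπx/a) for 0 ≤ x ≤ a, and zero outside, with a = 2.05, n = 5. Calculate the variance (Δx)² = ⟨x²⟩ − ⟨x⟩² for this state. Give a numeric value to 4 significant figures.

0.3417

Compute ⟨x⟩ and ⟨x²⟩ separately, then (Δx)² = ⟨x²⟩ − ⟨x⟩².
With sin²θ = (1 − cos2θ)/2 on 0 ≤ x ≤ a: ∫sin²(nπx/a) dx = a/2, ∫x·sin²(nπx/a) dx = a²/4, ∫x²·sin²(nπx/a) dx = a³·(1/6 − 1/(4n²π²)); higher powers xᵏ the same way, integrating xᵏ·cos(2nπx/a) by parts.
⟨x⟩ = 1.0250 and ⟨x²⟩ = 1.3923.
(Δx)² = 1.3923 − (1.0250)² = 0.34169.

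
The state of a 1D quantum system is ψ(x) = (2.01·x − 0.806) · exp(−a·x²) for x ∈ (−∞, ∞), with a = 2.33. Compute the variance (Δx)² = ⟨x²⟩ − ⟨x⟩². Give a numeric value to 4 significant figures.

0.09016

Compute ⟨x⟩ and ⟨x²⟩ separately, then (Δx)² = ⟨x²⟩ − ⟨x⟩².
Expand each integrand as polynomial × e^(−2ax²) and use ∫x^(2j)·e^(−2ax²) dx = (2j−1)!!/(4a)^j · √(π/(2a)), odd powers → 0; here √(π/(2a)) = 0.82107.
Normalization: ∫|ψ|² dx = 0.88932.
⟨x⟩ = -0.32097 and ⟨x²⟩ = 0.19318.
(Δx)² = 0.19318 − (-0.32097)² = 0.090157.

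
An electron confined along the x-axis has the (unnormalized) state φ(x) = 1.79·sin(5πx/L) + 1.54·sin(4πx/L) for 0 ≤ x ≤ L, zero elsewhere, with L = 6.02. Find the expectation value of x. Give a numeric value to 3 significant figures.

1.82

⟨x⟩ = ∫ x·|φ|² dx / ∫|φ|² dx (integrals over the domain).
On 0 ≤ x ≤ L (j ≠ l): ∫sin²(jπx/L) dx = L/2, ∫sin(jπx/L)·sin(lπx/L) dx = 0; diagonal moments ∫x·sin²(jπx/L) dx = L²/4, ∫x²·sin²(jπx/L) dx = L³·(1/6 − 1/(4j²π²)); cross terms ∫x·sin(jπx/L)·sin(lπx/L) dx = 0 for j + l even and −4jlL²/(π²(j² − l²)²) for j + l odd, ∫x²·sin(jπx/L)·sin(lπx/L) dx = (−1)^(j+l)·4jlL³/(π²(j² − l²)²); higher powers the same way via product-to-sum and parts.
State is unnormalized: ∫|φ|² dx = 16.783, and ∫φ*·x·φ dx = 30.522, so ⟨x⟩ = 30.522 / 16.783.
⟨x⟩ = 1.8187.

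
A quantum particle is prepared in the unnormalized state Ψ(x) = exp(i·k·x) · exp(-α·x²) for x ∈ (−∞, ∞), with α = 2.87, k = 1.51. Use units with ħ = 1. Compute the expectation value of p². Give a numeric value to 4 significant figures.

5.150

p² Ψ = −ħ² d²Ψ/dx²; ⟨p²⟩ = −ħ² ∫ Ψ*·Ψ'' dx / ∫|Ψ|² dx.
Gaussian moments: ∫x^(2j)·e^(−2αx²) dx = (2j−1)!!/(4α)^j · √(π/(2α)), odd powers integrate to 0; here √(π/(2α)) = 0.73981. Derivatives: Ψ′ = (ik − 2αx)·Ψ, Ψ″ = ((ik − 2αx)² − 2α)·Ψ; the odd-in-x pieces drop out.
State is unnormalized: ∫|Ψ|² dx = 0.73981, and ∫Ψ*·(−ħ² Ψ'') dx = 3.8101, so ⟨p²⟩ = 3.8101 / 0.73981.
⟨p²⟩ = 5.1501.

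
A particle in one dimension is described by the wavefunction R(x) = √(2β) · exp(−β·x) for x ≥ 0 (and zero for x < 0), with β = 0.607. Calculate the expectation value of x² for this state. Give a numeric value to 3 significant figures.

⟨x²⟩ = ∫ x²·|R|² dx (integrals over the domain).
Every integrand reduces to terms xʲ·e^(−2βx) on [0, ∞); use ∫₀^∞ xʲ·e^(−2βx) dx = j!/(2β)^(j+1).
⟨x²⟩ = 1.3570.

1.36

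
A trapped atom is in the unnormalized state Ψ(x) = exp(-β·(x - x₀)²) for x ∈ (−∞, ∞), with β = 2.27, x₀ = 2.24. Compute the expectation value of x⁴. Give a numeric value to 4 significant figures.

28.53

⟨x⁴⟩ = ∫ x⁴·|Ψ|² dx / ∫|Ψ|² dx (integrals over the domain).
Gaussian moments (u = x − x₀): ∫u^(2j)·e^(−2βu²) du = (2j−1)!!/(4β)^j · √(π/(2β)), odd powers integrate to 0; here √(π/(2β)) = 0.83185.
State is unnormalized: ∫|Ψ|² dx = 0.83185, and ∫Ψ*·x⁴·Ψ dx = 23.731, so ⟨x⁴⟩ = 23.731 / 0.83185.
⟨x⁴⟩ = 28.528.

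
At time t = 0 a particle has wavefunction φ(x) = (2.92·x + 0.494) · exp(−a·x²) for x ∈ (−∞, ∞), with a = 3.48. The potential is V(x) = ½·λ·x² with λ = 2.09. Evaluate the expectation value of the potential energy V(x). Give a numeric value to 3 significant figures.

0.182

⟨V⟩ = ∫ V(x)·|φ|² dx / ∫|φ|² dx.
Expand each integrand as polynomial × e^(−2ax²) and use ∫x^(2j)·e^(−2ax²) dx = (2j−1)!!/(4a)^j · √(π/(2a)), odd powers → 0; here √(π/(2a)) = 0.67185.
State is unnormalized: ∫|φ|² dx = 0.57548, and ∫φ*·V(x)·φ dx = 0.10499, so ⟨V⟩ = 0.10499 / 0.57548.
⟨V⟩ = 0.18244.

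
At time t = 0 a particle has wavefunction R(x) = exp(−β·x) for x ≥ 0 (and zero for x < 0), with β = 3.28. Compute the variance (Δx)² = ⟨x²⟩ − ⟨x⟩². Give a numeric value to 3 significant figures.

Compute ⟨x⟩ and ⟨x²⟩ separately, then (Δx)² = ⟨x²⟩ − ⟨x⟩².
Every integrand reduces to terms xʲ·e^(−2βx) on [0, ∞); use ∫₀^∞ xʲ·e^(−2βx) dx = j!/(2β)^(j+1).
Normalization: ∫|R|² dx = 0.15244.
⟨x⟩ = 0.15244 and ⟨x²⟩ = 0.046475.
(Δx)² = 0.046475 − (0.15244)² = 0.023238.

0.0232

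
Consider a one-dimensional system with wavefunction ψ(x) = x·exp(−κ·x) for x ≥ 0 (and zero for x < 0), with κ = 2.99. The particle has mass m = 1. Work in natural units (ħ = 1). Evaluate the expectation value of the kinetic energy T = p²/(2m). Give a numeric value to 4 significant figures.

4.470

T = −(ħ²/2m) d²/dx², so ⟨T⟩ = −(ħ²/2m) ∫ ψ*·ψ'' dx / ∫|ψ|² dx; with m = 1.
Differentiate x·exp(−κ·x) with the product rule; every integrand then reduces to terms xʲ·e^(−2κx) on [0, ∞), with ∫₀^∞ xʲ·e^(−2κx) dx = j!/(2κ)^(j+1).
State is unnormalized: ∫|ψ|² dx = 0.0093525, and ∫ψ*·(−ħ²/2m · ψ'') dx = 0.041806, so ⟨T⟩ = 0.041806 / 0.0093525.
⟨T⟩ = 4.4701.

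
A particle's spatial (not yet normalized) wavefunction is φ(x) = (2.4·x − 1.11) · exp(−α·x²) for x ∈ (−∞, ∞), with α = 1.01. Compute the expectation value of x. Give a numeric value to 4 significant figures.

-0.4962

⟨x⟩ = ∫ x·|φ|² dx / ∫|φ|² dx (integrals over the domain).
Expand each integrand as polynomial × e^(−2αx²) and use ∫x^(2j)·e^(−2αx²) dx = (2j−1)!!/(4α)^j · √(π/(2α)), odd powers → 0; here √(π/(2α)) = 1.2471.
State is unnormalized: ∫|φ|² dx = 3.3146, and ∫φ*·x·φ dx = -1.6447, so ⟨x⟩ = -1.6447 / 3.3146.
⟨x⟩ = -0.49620.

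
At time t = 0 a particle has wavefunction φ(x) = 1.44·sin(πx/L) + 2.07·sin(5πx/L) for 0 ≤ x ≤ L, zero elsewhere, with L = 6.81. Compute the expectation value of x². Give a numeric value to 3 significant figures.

14.9

⟨x²⟩ = ∫ x²·|φ|² dx / ∫|φ|² dx (integrals over the domain).
On 0 ≤ x ≤ L (j ≠ l): ∫sin²(jπx/L) dx = L/2, ∫sin(jπx/L)·sin(lπx/L) dx = 0; diagonal moments ∫x·sin²(jπx/L) dx = L²/4, ∫x²·sin²(jπx/L) dx = L³·(1/6 − 1/(4j²π²)); cross terms ∫x·sin(jπx/L)·sin(lπx/L) dx = 0 for j + l even and −4jlL²/(π²(j² − l²)²) for j + l odd, ∫x²·sin(jπx/L)·sin(lπx/L) dx = (−1)^(j+l)·4jlL³/(π²(j² − l²)²); higher powers the same way via product-to-sum and parts.
State is unnormalized: ∫|φ|² dx = 21.651, and ∫φ*·x²·φ dx = 323.36, so ⟨x²⟩ = 323.36 / 21.651.
⟨x²⟩ = 14.935.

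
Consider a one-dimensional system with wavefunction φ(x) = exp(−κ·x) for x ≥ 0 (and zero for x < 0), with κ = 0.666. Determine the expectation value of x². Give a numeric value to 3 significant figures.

1.13

⟨x²⟩ = ∫ x²·|φ|² dx / ∫|φ|² dx (integrals over the domain).
Every integrand reduces to terms xʲ·e^(−2κx) on [0, ∞); use ∫₀^∞ xʲ·e^(−2κx) dx = j!/(2κ)^(j+1).
State is unnormalized: ∫|φ|² dx = 0.75075, and ∫φ*·x²·φ dx = 0.84629, so ⟨x²⟩ = 0.84629 / 0.75075.
⟨x²⟩ = 1.1273.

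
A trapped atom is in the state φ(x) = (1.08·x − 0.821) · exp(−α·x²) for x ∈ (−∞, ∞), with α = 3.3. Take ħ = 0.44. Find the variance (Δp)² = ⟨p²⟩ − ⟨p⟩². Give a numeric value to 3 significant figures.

Compute ⟨p⟩ and ⟨p²⟩ separately; (Δp)² = ⟨p²⟩ − ⟨p⟩².
Expand each integrand as polynomial × e^(−2αx²) and use ∫x^(2j)·e^(−2αx²) dx = (2j−1)!!/(4α)^j · √(π/(2α)), odd powers → 0; here √(π/(2α)) = 0.68993. Differentiate with the product rule, d/dx e^(−αx²) = −2αx·e^(−αx²).
Normalization: ∫|φ|² dx = 0.52600.
⟨p⟩ = 0.0000 and ⟨p²⟩ = 0.78697.
(Δp)² = 0.78697 − (0.0000)² = 0.78697.

0.787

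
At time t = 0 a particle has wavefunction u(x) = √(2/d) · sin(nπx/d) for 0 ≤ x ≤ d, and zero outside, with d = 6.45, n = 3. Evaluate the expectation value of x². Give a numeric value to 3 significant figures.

⟨x²⟩ = ∫ x²·|u|² dx (integrals over the domain).
With sin²θ = (1 − cos2θ)/2 on 0 ≤ x ≤ d: ∫sin²(nπx/d) dx = d/2, ∫x·sin²(nπx/d) dx = d²/4, ∫x²·sin²(nπx/d) dx = d³·(1/6 − 1/(4n²π²)); higher powers xᵏ the same way, integrating xᵏ·cos(2nπx/d) by parts.
⟨x²⟩ = 13.633.

13.6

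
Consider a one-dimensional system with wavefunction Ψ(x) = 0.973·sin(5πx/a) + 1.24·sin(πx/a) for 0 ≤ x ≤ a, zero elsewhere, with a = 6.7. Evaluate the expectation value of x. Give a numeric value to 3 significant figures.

3.35

⟨x⟩ = ∫ x·|Ψ|² dx / ∫|Ψ|² dx (integrals over the domain).
On 0 ≤ x ≤ a (j ≠ l): ∫sin²(jπx/a) dx = a/2, ∫sin(jπx/a)·sin(lπx/a) dx = 0; diagonal moments ∫x·sin²(jπx/a) dx = a²/4, ∫x²·sin²(jπx/a) dx = a³·(1/6 − 1/(4j²π²)); cross terms ∫x·sin(jπx/a)·sin(lπx/a) dx = 0 for j + l even and −4jla²/(π²(j² − l²)²) for j + l odd, ∫x²·sin(jπx/a)·sin(lπx/a) dx = (−1)^(j+l)·4jla³/(π²(j² − l²)²); higher powers the same way via product-to-sum and parts.
State is unnormalized: ∫|Ψ|² dx = 8.3225, and ∫Ψ*·x·Ψ dx = 27.880, so ⟨x⟩ = 27.880 / 8.3225.
⟨x⟩ = 3.3500.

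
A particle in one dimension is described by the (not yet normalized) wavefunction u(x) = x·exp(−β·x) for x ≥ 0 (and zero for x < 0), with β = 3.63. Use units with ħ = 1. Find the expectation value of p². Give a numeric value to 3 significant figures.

p² u = −ħ² d²u/dx²; ⟨p²⟩ = −ħ² ∫ u*·u'' dx / ∫|u|² dx.
Differentiate x·exp(−β·x) with the product rule; every integrand then reduces to terms xʲ·e^(−2βx) on [0, ∞), with ∫₀^∞ xʲ·e^(−2βx) dx = j!/(2β)^(j+1).
State is unnormalized: ∫|u|² dx = 0.0052266, and ∫u*·(−ħ² u'') dx = 0.068871, so ⟨p²⟩ = 0.068871 / 0.0052266.
⟨p²⟩ = 13.177.

13.2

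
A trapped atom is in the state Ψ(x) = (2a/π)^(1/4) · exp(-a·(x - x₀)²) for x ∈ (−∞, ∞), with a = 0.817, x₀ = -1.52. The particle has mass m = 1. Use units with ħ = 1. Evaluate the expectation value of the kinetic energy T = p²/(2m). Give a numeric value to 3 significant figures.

T = −(ħ²/2m) d²/dx², so ⟨T⟩ = −(ħ²/2m) ∫ Ψ*·Ψ'' dx; with m = 1.
Gaussian moments (u = x − x₀): ∫u^(2j)·e^(−2au²) du = (2j−1)!!/(4a)^j · √(π/(2a)), odd powers integrate to 0; here √(π/(2a)) = 1.3866. Derivatives: d/dx e^(−au²) = −2au·e^(−au²), d²/dx² e^(−au²) = (4a²u² − 2a)·e^(−au²).
⟨T⟩ = 0.40850.

0.409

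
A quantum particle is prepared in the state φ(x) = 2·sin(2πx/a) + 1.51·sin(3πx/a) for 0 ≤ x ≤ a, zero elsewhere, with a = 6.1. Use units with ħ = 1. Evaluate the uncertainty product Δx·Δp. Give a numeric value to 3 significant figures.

1.48

Δx = √(⟨x²⟩−⟨x⟩²), Δp = √(⟨p²⟩−⟨p⟩²).
On 0 ≤ x ≤ a (j ≠ l): ∫sin²(jπx/a) dx = a/2, ∫sin(jπx/a)·sin(lπx/a) dx = 0; diagonal moments ∫x·sin²(jπx/a) dx = a²/4, ∫x²·sin²(jπx/a) dx = a³·(1/6 − 1/(4j²π²)); cross terms ∫x·sin(jπx/a)·sin(lπx/a) dx = 0 for j + l even and −4jla²/(π²(j² − l²)²) for j + l odd, ∫x²·sin(jπx/a)·sin(lπx/a) dx = (−1)^(j+l)·4jla³/(π²(j² − l²)²); higher powers the same way via product-to-sum and parts. d²/dx² sin(jπx/a) = −(jπ/a)²·sin(jπx/a); on 0 ≤ x ≤ a, ∫sin²(jπx/a) dx = a/2 and ∫sin(jπx/a)·sin(lπx/a) dx = 0 for j ≠ l, so only diagonal terms survive in ∫|φ|² and ∫φ·φ″; ∫φ·φ′ dx = [φ²/2] between the walls = 0.
Normalization: ∫|φ|² dx = 19.154.
⟨x⟩ = 1.9087, ⟨x²⟩ = 5.0652 ⇒ Δx = 1.1925.
⟨p⟩ = 0.0000, ⟨p²⟩ = 1.5425 ⇒ Δp = 1.2420.
Δx·Δp = 1.4810.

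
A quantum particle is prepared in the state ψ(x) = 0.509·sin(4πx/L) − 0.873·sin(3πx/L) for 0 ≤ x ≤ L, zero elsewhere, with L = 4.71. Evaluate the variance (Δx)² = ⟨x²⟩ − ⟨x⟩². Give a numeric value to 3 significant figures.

1.08

Compute ⟨x⟩ and ⟨x²⟩ separately, then (Δx)² = ⟨x²⟩ − ⟨x⟩².
On 0 ≤ x ≤ L (j ≠ l): ∫sin²(jπx/L) dx = L/2, ∫sin(jπx/L)·sin(lπx/L) dx = 0; diagonal moments ∫x·sin²(jπx/L) dx = L²/4, ∫x²·sin²(jπx/L) dx = L³·(1/6 − 1/(4j²π²)); cross terms ∫x·sin(jπx/L)·sin(lπx/L) dx = 0 for j + l even and −4jlL²/(π²(j² − l²)²) for j + l odd, ∫x²·sin(jπx/L)·sin(lπx/L) dx = (−1)^(j+l)·4jlL³/(π²(j² − l²)²); higher powers the same way via product-to-sum and parts.
Normalization: ∫|ψ|² dx = 2.4049.
⟨x⟩ = 3.1687 and ⟨x²⟩ = 11.116.
(Δx)² = 11.116 − (3.1687)² = 1.0756.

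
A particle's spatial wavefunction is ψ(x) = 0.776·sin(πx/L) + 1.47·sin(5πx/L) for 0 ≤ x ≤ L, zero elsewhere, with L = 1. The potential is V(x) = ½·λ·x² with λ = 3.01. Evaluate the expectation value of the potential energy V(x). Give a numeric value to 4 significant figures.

⟨V⟩ = ∫ V(x)·|ψ|² dx / ∫|ψ|² dx.
On 0 ≤ x ≤ L (j ≠ l): ∫sin²(jπx/L) dx = L/2, ∫sin(jπx/L)·sin(lπx/L) dx = 0; diagonal moments ∫x·sin²(jπx/L) dx = L²/4, ∫x²·sin²(jπx/L) dx = L³·(1/6 − 1/(4j²π²)); cross terms ∫x·sin(jπx/L)·sin(lπx/L) dx = 0 for j + l even and −4jlL²/(π²(j² − l²)²) for j + l odd, ∫x²·sin(jπx/L)·sin(lπx/L) dx = (−1)^(j+l)·4jlL³/(π²(j² − l²)²); higher powers the same way via product-to-sum and parts.
State is unnormalized: ∫|ψ|² dx = 1.3815, and ∫ψ*·V(x)·ψ dx = 0.67890, so ⟨V⟩ = 0.67890 / 1.3815.
⟨V⟩ = 0.49141.

0.4914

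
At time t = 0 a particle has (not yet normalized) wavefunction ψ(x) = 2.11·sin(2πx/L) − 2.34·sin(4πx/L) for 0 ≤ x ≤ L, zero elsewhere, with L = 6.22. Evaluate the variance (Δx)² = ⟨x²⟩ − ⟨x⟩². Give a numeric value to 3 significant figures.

Compute ⟨x⟩ and ⟨x²⟩ separately, then (Δx)² = ⟨x²⟩ − ⟨x⟩².
On 0 ≤ x ≤ L (j ≠ l): ∫sin²(jπx/L) dx = L/2, ∫sin(jπx/L)·sin(lπx/L) dx = 0; diagonal moments ∫x·sin²(jπx/L) dx = L²/4, ∫x²·sin²(jπx/L) dx = L³·(1/6 − 1/(4j²π²)); cross terms ∫x·sin(jπx/L)·sin(lπx/L) dx = 0 for j + l even and −4jlL²/(π²(j² − l²)²) for j + l odd, ∫x²·sin(jπx/L)·sin(lπx/L) dx = (−1)^(j+l)·4jlL³/(π²(j² − l²)²); higher powers the same way via product-to-sum and parts.
Normalization: ∫|ψ|² dx = 30.875.
⟨x⟩ = 3.1100 and ⟨x²⟩ = 10.876.
(Δx)² = 10.876 − (3.1100)² = 1.2038.

1.20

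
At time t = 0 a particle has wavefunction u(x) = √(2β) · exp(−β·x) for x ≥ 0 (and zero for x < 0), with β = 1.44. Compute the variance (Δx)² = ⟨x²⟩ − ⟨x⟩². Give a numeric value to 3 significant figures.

0.121

Compute ⟨x⟩ and ⟨x²⟩ separately, then (Δx)² = ⟨x²⟩ − ⟨x⟩².
Every integrand reduces to terms xʲ·e^(−2βx) on [0, ∞); use ∫₀^∞ xʲ·e^(−2βx) dx = j!/(2β)^(j+1).
⟨x⟩ = 0.34722 and ⟨x²⟩ = 0.24113.
(Δx)² = 0.24113 − (0.34722)² = 0.12056.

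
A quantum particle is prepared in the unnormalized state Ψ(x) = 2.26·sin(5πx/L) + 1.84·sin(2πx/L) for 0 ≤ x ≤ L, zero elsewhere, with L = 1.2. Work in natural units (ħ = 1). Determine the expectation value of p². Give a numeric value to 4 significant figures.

p² Ψ = −ħ² d²Ψ/dx²; ⟨p²⟩ = −ħ² ∫ Ψ*·Ψ'' dx / ∫|Ψ|² dx.
d²/dx² sin(jπx/L) = −(jπ/L)²·sin(jπx/L); on 0 ≤ x ≤ L, ∫sin²(jπx/L) dx = L/2 and ∫sin(jπx/L)·sin(lπx/L) dx = 0 for j ≠ l, so only diagonal terms survive in ∫|Ψ|² and ∫Ψ·Ψ″; ∫Ψ·Ψ′ dx = [Ψ²/2] between the walls = 0.
State is unnormalized: ∫|Ψ|² dx = 5.0959, and ∫Ψ*·(−ħ² Ψ'') dx = 580.79, so ⟨p²⟩ = 580.79 / 5.0959.
⟨p²⟩ = 113.97.

114.0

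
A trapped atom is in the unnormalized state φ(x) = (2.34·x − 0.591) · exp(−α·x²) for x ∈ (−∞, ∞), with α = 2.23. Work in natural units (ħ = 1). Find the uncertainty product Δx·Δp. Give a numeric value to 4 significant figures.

Δx = √(⟨x²⟩−⟨x⟩²), Δp = √(⟨p²⟩−⟨p⟩²).
Expand each integrand as polynomial × e^(−2αx²) and use ∫x^(2j)·e^(−2αx²) dx = (2j−1)!!/(4α)^j · √(π/(2α)), odd powers → 0; here √(π/(2α)) = 0.83928. Differentiate with the product rule, d/dx e^(−αx²) = −2αx·e^(−αx²).
Normalization: ∫|φ|² dx = 0.80834.
⟨x⟩ = -0.32194, ⟨x²⟩ = 0.25501 ⇒ Δx = 0.38905.
⟨p⟩ = 0.0000, ⟨p²⟩ = 5.0726 ⇒ Δp = 2.2522.
Δx·Δp = 0.87624.

0.8762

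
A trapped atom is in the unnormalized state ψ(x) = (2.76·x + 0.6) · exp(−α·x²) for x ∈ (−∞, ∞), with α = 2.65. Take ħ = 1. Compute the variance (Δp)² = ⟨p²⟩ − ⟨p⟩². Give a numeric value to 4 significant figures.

Compute ⟨p⟩ and ⟨p²⟩ separately; (Δp)² = ⟨p²⟩ − ⟨p⟩².
Expand each integrand as polynomial × e^(−2αx²) and use ∫x^(2j)·e^(−2αx²) dx = (2j−1)!!/(4α)^j · √(π/(2α)), odd powers → 0; here √(π/(2α)) = 0.76990. Differentiate with the product rule, d/dx e^(−αx²) = −2αx·e^(−αx²).
Normalization: ∫|ψ|² dx = 0.83045.
⟨p⟩ = 0.0000 and ⟨p²⟩ = 6.1811.
(Δp)² = 6.1811 − (0.0000)² = 6.1811.

6.181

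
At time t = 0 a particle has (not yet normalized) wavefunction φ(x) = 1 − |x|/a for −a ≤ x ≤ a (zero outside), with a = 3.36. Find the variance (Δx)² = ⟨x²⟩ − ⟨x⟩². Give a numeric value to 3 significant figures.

Compute ⟨x⟩ and ⟨x²⟩ separately, then (Δx)² = ⟨x²⟩ − ⟨x⟩².
φ is even, so ∫ over [−a, a] = 2∫₀ᵃ with φ = 1 − x/a there: ∫₀ᵃ (1 − x/a)² dx = a/3, ∫₀ᵃ x²(1 − x/a)² dx = a³/30, ∫₀ᵃ x⁴(1 − x/a)² dx = a⁵/105.
Normalization: ∫|φ|² dx = 2.2400.
⟨x⟩ = 0.0000 and ⟨x²⟩ = 1.1290.
(Δx)² = 1.1290 − (0.0000)² = 1.1290.

1.13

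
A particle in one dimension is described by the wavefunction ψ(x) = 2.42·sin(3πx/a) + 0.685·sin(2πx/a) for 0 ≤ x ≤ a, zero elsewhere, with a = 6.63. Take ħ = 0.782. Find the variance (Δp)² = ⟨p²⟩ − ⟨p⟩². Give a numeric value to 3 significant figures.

Compute ⟨p⟩ and ⟨p²⟩ separately; (Δp)² = ⟨p²⟩ − ⟨p⟩².
d²/dx² sin(jπx/a) = −(jπ/a)²·sin(jπx/a); on 0 ≤ x ≤ a, ∫sin²(jπx/a) dx = a/2 and ∫sin(jπx/a)·sin(lπx/a) dx = 0 for j ≠ l, so only diagonal terms survive in ∫|ψ|² and ∫ψ·ψ″; ∫ψ·ψ′ dx = [ψ²/2] between the walls = 0.
Normalization: ∫|ψ|² dx = 20.969.
⟨p⟩ = 0.0000 and ⟨p²⟩ = 1.1848.
(Δp)² = 1.1848 − (0.0000)² = 1.1848.

1.18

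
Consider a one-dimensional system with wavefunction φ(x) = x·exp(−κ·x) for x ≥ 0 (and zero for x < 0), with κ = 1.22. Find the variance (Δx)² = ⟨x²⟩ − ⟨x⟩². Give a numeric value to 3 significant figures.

0.504

Compute ⟨x⟩ and ⟨x²⟩ separately, then (Δx)² = ⟨x²⟩ − ⟨x⟩².
Every integrand reduces to terms xʲ·e^(−2κx) on [0, ∞); use ∫₀^∞ xʲ·e^(−2κx) dx = j!/(2κ)^(j+1).
Normalization: ∫|φ|² dx = 0.13768.
⟨x⟩ = 1.2295 and ⟨x²⟩ = 2.0156.
(Δx)² = 2.0156 − (1.2295)² = 0.50390.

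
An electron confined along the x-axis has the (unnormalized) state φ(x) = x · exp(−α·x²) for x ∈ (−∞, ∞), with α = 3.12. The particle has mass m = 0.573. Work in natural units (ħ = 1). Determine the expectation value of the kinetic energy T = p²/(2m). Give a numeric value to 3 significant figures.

T = −(ħ²/2m) d²/dx², so ⟨T⟩ = −(ħ²/2m) ∫ φ*·φ'' dx / ∫|φ|² dx; with m = 0.573.
Expand each integrand as polynomial × e^(−2αx²) and use ∫x^(2j)·e^(−2αx²) dx = (2j−1)!!/(4α)^j · √(π/(2α)), odd powers → 0; here √(π/(2α)) = 0.70955. Differentiate with the product rule, d/dx e^(−αx²) = −2αx·e^(−αx²).
State is unnormalized: ∫|φ|² dx = 0.056855, and ∫φ*·(−ħ²/2m · φ'') dx = 0.46436, so ⟨T⟩ = 0.46436 / 0.056855.
⟨T⟩ = 8.1675.

8.17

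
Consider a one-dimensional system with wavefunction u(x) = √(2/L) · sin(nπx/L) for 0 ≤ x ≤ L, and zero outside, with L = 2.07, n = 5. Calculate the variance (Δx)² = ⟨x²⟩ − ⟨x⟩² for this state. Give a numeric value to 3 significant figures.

Compute ⟨x⟩ and ⟨x²⟩ separately, then (Δx)² = ⟨x²⟩ − ⟨x⟩².
With sin²θ = (1 − cos2θ)/2 on 0 ≤ x ≤ L: ∫sin²(nπx/L) dx = L/2, ∫x·sin²(nπx/L) dx = L²/4, ∫x²·sin²(nπx/L) dx = L³·(1/6 − 1/(4n²π²)); higher powers xᵏ the same way, integrating xᵏ·cos(2nπx/L) by parts.
⟨x⟩ = 1.0350 and ⟨x²⟩ = 1.4196.
(Δx)² = 1.4196 − (1.0350)² = 0.34839.

0.348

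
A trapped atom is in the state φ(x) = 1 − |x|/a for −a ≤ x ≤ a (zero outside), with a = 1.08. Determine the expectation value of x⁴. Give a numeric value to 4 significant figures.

0.03887

⟨x⁴⟩ = ∫ x⁴·|φ|² dx / ∫|φ|² dx (integrals over the domain).
φ is even, so ∫ over [−a, a] = 2∫₀ᵃ with φ = 1 − x/a there: ∫₀ᵃ (1 − x/a)² dx = a/3, ∫₀ᵃ x²(1 − x/a)² dx = a³/30, ∫₀ᵃ x⁴(1 − x/a)² dx = a⁵/105.
State is unnormalized: ∫|φ|² dx = 0.72000, and ∫φ*·x⁴·φ dx = 0.027987, so ⟨x⁴⟩ = 0.027987 / 0.72000.
⟨x⁴⟩ = 0.038871.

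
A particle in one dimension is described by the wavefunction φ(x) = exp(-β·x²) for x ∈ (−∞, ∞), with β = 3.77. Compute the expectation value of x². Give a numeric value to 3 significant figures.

⟨x²⟩ = ∫ x²·|φ|² dx / ∫|φ|² dx (integrals over the domain).
Gaussian moments: ∫x^(2j)·e^(−2βx²) dx = (2j−1)!!/(4β)^j · √(π/(2β)), odd powers integrate to 0; here √(π/(2β)) = 0.64549.
State is unnormalized: ∫|φ|² dx = 0.64549, and ∫φ*·x²·φ dx = 0.042804, so ⟨x²⟩ = 0.042804 / 0.64549.
⟨x²⟩ = 0.066313.

0.0663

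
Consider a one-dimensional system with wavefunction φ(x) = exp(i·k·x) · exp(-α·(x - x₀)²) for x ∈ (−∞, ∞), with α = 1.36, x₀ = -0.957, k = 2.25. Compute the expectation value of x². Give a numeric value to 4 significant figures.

⟨x²⟩ = ∫ x²·|φ|² dx / ∫|φ|² dx (integrals over the domain).
Gaussian moments (u = x − x₀): ∫u^(2j)·e^(−2αu²) du = (2j−1)!!/(4α)^j · √(π/(2α)), odd powers integrate to 0; here √(π/(2α)) = 1.0747.
State is unnormalized: ∫|φ|² dx = 1.0747, and ∫φ*·x²·φ dx = 1.1818, so ⟨x²⟩ = 1.1818 / 1.0747.
⟨x²⟩ = 1.0997.

1.100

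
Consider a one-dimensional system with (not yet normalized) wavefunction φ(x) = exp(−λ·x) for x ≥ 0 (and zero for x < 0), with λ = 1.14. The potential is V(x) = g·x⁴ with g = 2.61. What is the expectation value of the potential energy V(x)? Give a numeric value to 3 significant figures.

2.32

⟨V⟩ = ∫ V(x)·|φ|² dx / ∫|φ|² dx.
Every integrand reduces to terms xʲ·e^(−2λx) on [0, ∞); use ∫₀^∞ xʲ·e^(−2λx) dx = j!/(2λ)^(j+1).
State is unnormalized: ∫|φ|² dx = 0.43860, and ∫φ*·V(x)·φ dx = 1.0167, so ⟨V⟩ = 1.0167 / 0.43860.
⟨V⟩ = 2.3180.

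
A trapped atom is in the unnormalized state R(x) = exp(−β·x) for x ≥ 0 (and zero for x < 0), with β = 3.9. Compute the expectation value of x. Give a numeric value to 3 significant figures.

0.128

⟨x⟩ = ∫ x·|R|² dx / ∫|R|² dx (integrals over the domain).
Every integrand reduces to terms xʲ·e^(−2βx) on [0, ∞); use ∫₀^∞ xʲ·e^(−2βx) dx = j!/(2β)^(j+1).
State is unnormalized: ∫|R|² dx = 0.12821, and ∫R*·x·R dx = 0.016437, so ⟨x⟩ = 0.016437 / 0.12821.
⟨x⟩ = 0.12821.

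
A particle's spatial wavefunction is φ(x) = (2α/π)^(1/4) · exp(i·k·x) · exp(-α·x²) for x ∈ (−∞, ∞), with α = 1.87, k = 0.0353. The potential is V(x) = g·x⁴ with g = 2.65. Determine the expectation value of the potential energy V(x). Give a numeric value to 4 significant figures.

⟨V⟩ = ∫ V(x)·|φ|² dx.
Gaussian moments: ∫x^(2j)·e^(−2αx²) dx = (2j−1)!!/(4α)^j · √(π/(2α)), odd powers integrate to 0; here √(π/(2α)) = 0.91651.
⟨V⟩ = 0.14209.

0.1421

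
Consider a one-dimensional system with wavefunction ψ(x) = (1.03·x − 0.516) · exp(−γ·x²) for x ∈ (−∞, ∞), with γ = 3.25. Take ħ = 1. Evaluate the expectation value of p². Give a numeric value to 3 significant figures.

4.77

p² ψ = −ħ² d²ψ/dx²; ⟨p²⟩ = −ħ² ∫ ψ*·ψ'' dx / ∫|ψ|² dx.
Expand each integrand as polynomial × e^(−2γx²) and use ∫x^(2j)·e^(−2γx²) dx = (2j−1)!!/(4γ)^j · √(π/(2γ)), odd powers → 0; here √(π/(2γ)) = 0.69521. Differentiate with the product rule, d/dx e^(−γx²) = −2γx·e^(−γx²).
State is unnormalized: ∫|ψ|² dx = 0.24184, and ∫ψ*·(−ħ² ψ'') dx = 1.1548, so ⟨p²⟩ = 1.1548 / 0.24184.
⟨p²⟩ = 4.7749.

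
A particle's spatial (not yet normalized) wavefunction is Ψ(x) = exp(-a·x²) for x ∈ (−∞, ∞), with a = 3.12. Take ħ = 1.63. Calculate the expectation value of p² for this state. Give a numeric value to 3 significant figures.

p² Ψ = −ħ² d²Ψ/dx²; ⟨p²⟩ = −ħ² ∫ Ψ*·Ψ'' dx / ∫|Ψ|² dx.
Gaussian moments: ∫x^(2j)·e^(−2ax²) dx = (2j−1)!!/(4a)^j · √(π/(2a)), odd powers integrate to 0; here √(π/(2a)) = 0.70955. Derivatives: d/dx e^(−ax²) = −2ax·e^(−ax²), d²/dx² e^(−ax²) = (4a²x² − 2a)·e^(−ax²).
State is unnormalized: ∫|Ψ|² dx = 0.70955, and ∫Ψ*·(−ħ² Ψ'') dx = 5.8818, so ⟨p²⟩ = 5.8818 / 0.70955.
⟨p²⟩ = 8.2895.

8.29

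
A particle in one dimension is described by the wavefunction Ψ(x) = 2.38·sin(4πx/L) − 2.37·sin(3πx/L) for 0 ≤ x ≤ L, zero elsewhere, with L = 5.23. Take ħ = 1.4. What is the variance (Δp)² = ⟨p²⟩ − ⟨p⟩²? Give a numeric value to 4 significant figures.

8.851

Compute ⟨p⟩ and ⟨p²⟩ separately; (Δp)² = ⟨p²⟩ − ⟨p⟩².
d²/dx² sin(jπx/L) = −(jπ/L)²·sin(jπx/L); on 0 ≤ x ≤ L, ∫sin²(jπx/L) dx = L/2 and ∫sin(jπx/L)·sin(lπx/L) dx = 0 for j ≠ l, so only diagonal terms survive in ∫|Ψ|² and ∫Ψ·Ψ″; ∫Ψ·Ψ′ dx = [Ψ²/2] between the walls = 0.
Normalization: ∫|Ψ|² dx = 29.501.
⟨p⟩ = 0.0000 and ⟨p²⟩ = 8.8506.
(Δp)² = 8.8506 − (0.0000)² = 8.8506.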